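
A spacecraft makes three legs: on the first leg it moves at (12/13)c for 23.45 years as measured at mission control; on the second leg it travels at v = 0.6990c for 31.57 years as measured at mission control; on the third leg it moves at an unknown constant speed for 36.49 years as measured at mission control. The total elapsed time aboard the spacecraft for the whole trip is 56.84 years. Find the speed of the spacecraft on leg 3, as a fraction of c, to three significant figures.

β = 0.722

Leg 1: γ = 1/√(1 − (12/13)²) = 13/5 = 2.600; τ_1 = 23.45/2.600 = 9.019 years.
Leg 2: γ = 1/√(1 − 0.6990²) = 1/√0.5114 = 1.398; τ_2 = 31.57/1.398 = 22.58 years.
Leg 3: speed unknown; τ_3 = 36.49/γ_3.
Total proper time: 9.019 + 22.58 + τ_3 = 56.84, so τ_3 = 56.84 − 31.60 = 25.24 years.
γ_3 = 36.49/25.24 = 1.445; β = √(1 − 1/γ²) = √0.5214.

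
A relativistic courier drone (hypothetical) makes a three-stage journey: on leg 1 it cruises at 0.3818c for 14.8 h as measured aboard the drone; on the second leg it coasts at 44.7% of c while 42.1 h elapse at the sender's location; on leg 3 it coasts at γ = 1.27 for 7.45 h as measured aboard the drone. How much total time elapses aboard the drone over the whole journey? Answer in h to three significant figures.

τ = 59.9 h

Leg 1: 14.8 h is already measured aboard the drone.
Leg 2: β = 0.447; γ = 1/√(1 − 0.447²) = 1/√0.8002 = 1.118; τ_2 = 42.1/1.118 = 37.66 h.
Leg 3: 7.45 h is already measured aboard the drone.
Total: 14.80 + 37.66 + 7.450 h.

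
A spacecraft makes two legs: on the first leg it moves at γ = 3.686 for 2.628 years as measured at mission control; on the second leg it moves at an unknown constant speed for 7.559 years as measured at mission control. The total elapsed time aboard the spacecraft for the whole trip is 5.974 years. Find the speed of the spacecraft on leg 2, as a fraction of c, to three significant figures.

β = 0.718

Leg 1: γ = 3.686; τ_1 = 2.628/3.686 = 0.7130 years.
Leg 2: speed unknown; τ_2 = 7.559/γ_2.
Total proper time: 0.7130 + τ_2 = 5.974, so τ_2 = 5.974 − 0.7130 = 5.261 years.
γ_2 = 7.559/5.261 = 1.437; β = √(1 − 1/γ²) = √0.5156.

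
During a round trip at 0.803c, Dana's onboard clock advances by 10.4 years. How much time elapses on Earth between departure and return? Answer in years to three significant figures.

γ = 1/√(1 − 0.803²) = 1/√0.3552 = 1.678
Earth-frame duration is the dilated interval: Δt = γτ = 1.678 × 10.4 years.

Δt = 17.5 years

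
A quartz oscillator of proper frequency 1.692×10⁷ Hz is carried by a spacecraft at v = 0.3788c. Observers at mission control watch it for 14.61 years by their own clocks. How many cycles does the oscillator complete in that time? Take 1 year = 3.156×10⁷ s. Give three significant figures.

N = 7.22×10¹⁵

γ = 1/√(1 − 0.3788²) = 1/√0.8565 = 1.081
During 14.61 years of lab time, the oscillator's proper time advances by τ = Δt/γ = 14.61/1.081 = 13.52 years = 4.267×10⁸ s.
N = f × τ = 1.692×10⁷ × 4.267×10⁸ = 7.220×10¹⁵.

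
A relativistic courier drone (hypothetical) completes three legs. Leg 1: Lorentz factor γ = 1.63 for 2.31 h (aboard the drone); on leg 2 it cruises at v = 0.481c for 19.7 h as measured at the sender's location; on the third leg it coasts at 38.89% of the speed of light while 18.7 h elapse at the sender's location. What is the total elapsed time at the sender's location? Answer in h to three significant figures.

Δt = 42.2 h

Leg 1: γ = 1.63; Δt_1 = 1.630 × 2.31 = 3.765 h.
Leg 2: 19.7 h is already measured at the sender's location.
Leg 3: 18.7 h is already measured at the sender's location.
Total: 3.765 + 19.70 + 18.70 h.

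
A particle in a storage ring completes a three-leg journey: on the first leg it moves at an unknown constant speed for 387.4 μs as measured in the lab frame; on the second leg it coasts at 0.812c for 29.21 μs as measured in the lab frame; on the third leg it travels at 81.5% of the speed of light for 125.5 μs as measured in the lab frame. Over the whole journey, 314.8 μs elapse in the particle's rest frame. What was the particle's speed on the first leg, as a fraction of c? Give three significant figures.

β = 0.814

Leg 1: speed unknown; τ_1 = 387.4/γ_1.
Leg 2: γ = 1/√(1 − 0.812²) = 1/√0.3407 = 1.713; τ_2 = 29.21/1.713 = 17.05 μs.
Leg 3: β = 0.815; γ = 1/√(1 − 0.815²) = 1/√0.3358 = 1.726; τ_3 = 125.5/1.726 = 72.72 μs.
Total proper time: τ_1 + 17.05 + 72.72 = 314.8, so τ_1 = 314.8 − 89.77 = 225.0 μs.
γ_1 = 387.4/225.0 = 1.722; β = √(1 − 1/γ²) = √0.6626.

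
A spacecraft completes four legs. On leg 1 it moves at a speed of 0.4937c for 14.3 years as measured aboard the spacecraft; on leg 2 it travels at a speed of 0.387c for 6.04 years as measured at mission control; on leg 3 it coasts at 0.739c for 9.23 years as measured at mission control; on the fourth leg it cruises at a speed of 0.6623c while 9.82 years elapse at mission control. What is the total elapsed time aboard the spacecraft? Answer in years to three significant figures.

τ = 33.4 years

Leg 1: 14.3 years is already measured aboard the spacecraft.
Leg 2: γ = 1/√(1 − 0.387²) = 1/√0.8502 = 1.085; τ_2 = 6.04/1.085 = 5.569 years.
Leg 3: γ = 1/√(1 − 0.739²) = 1/√0.4539 = 1.484; τ_3 = 9.23/1.484 = 6.218 years.
Leg 4: γ = 1/√(1 − 0.6623²) = 1/√0.5614 = 1.335; τ_4 = 9.82/1.335 = 7.358 years.
Total: 14.30 + 5.569 + 6.218 + 7.358 years.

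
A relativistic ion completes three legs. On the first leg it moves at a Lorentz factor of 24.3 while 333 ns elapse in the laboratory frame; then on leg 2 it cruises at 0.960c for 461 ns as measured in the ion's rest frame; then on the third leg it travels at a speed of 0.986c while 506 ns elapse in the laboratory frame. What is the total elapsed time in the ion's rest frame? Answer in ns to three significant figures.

Leg 1: γ = 24.3; τ_1 = 333/24.30 = 13.70 ns.
Leg 2: 461 ns is already measured in the ion's rest frame.
Leg 3: γ = 1/√(1 − 0.986²) = 1/√0.02780 = 5.997; τ_3 = 506/5.997 = 84.37 ns.
Total: 13.70 + 461.0 + 84.37 ns.

τ = 559 ns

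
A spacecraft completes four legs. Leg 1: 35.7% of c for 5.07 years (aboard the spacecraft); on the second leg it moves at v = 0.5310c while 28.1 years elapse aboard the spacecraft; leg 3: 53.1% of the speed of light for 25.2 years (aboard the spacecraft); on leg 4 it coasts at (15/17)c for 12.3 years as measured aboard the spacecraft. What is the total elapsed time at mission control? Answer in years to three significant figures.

Leg 1: β = 0.357; γ = 1/√(1 − 0.357²) = 1/√0.8726 = 1.071; Δt_1 = 1.071 × 5.07 = 5.428 years.
Leg 2: γ = 1/√(1 − 0.5310²) = 1/√0.7180 = 1.180; Δt_2 = 1.180 × 28.1 = 33.16 years.
Leg 3: β = 0.531; γ = 1/√(1 − 0.531²) = 1/√0.7180 = 1.180; Δt_3 = 1.180 × 25.2 = 29.74 years.
Leg 4: γ = 1/√(1 − (15/17)²) = 17/8 = 2.125; Δt_4 = 2.125 × 12.3 = 26.14 years.
Total: 5.428 + 33.16 + 29.74 + 26.14 years.

Δt = 94.5 years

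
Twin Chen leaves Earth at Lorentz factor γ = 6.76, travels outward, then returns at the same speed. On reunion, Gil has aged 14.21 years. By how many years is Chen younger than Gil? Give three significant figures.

Δt − τ = 12.1 years

γ = 6.76
Chen's elapsed proper time: τ = 14.21/6.760 = 2.102 years.
Age gap = Δt − τ = 14.21 − 2.102 years.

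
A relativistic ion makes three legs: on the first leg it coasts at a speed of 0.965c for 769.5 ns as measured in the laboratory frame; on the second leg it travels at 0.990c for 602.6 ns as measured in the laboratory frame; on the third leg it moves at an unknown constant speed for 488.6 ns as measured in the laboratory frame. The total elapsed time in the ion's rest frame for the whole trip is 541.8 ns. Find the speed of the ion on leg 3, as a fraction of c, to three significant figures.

Leg 1: γ = 1/√(1 − 0.965²) = 1/√0.06878 = 3.813; τ_1 = 769.5/3.813 = 201.8 ns.
Leg 2: γ = 1/√(1 − 0.990²) = 1/√0.01990 = 7.089; τ_2 = 602.6/7.089 = 85.01 ns.
Leg 3: speed unknown; τ_3 = 488.6/γ_3.
Total proper time: 201.8 + 85.01 + τ_3 = 541.8, so τ_3 = 541.8 − 286.8 = 255.0 ns.
γ_3 = 488.6/255.0 = 1.916; β = √(1 − 1/γ²) = √0.7276.

β = 0.853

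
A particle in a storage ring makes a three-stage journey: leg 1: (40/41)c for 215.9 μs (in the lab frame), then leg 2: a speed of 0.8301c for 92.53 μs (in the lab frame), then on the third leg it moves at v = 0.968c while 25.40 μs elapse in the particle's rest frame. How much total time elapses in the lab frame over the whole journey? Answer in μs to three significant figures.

Δt = 410 μs

Leg 1: 215.9 μs is already measured in the lab frame.
Leg 2: 92.53 μs is already measured in the lab frame.
Leg 3: γ = 1/√(1 − 0.968²) = 1/√0.06298 = 3.985; Δt_3 = 3.985 × 25.40 = 101.2 μs.
Total: 215.9 + 92.53 + 101.2 μs.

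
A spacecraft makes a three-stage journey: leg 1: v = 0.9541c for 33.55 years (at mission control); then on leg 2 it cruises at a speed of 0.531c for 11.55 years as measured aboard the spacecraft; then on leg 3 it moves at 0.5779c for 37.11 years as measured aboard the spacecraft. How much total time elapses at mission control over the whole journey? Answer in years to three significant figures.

Leg 1: 33.55 years is already measured at mission control.
Leg 2: γ = 1/√(1 − 0.531²) = 1/√0.7180 = 1.180; Δt_2 = 1.180 × 11.55 = 13.63 years.
Leg 3: γ = 1/√(1 − 0.5779²) = 1/√0.6660 = 1.225; Δt_3 = 1.225 × 37.11 = 45.47 years.
Total: 33.55 + 13.63 + 45.47 years.

Δt = 92.7 years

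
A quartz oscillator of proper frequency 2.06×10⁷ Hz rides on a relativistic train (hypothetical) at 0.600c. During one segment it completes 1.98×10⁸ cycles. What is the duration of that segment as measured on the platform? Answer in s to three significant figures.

γ = 1/√(1 − 0.600²) = 5/4 = 1.250
Proper time for N cycles: τ = N/f = 1.98×10⁸/(2.06×10⁷) = 9.612×10⁰ s = 9.612 s.
Lab-frame duration Δt = γτ = 1.250 × 9.612 = 12.01 s.

Δt = 12.0 s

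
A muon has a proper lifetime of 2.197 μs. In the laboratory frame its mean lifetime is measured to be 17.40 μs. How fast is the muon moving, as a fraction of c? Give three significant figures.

β = 0.992

γ = Δt/τ₀ = 17.40/2.197 = 7.920
β = √(1 − 1/γ²) = √(1 − 0.01594) = √0.9841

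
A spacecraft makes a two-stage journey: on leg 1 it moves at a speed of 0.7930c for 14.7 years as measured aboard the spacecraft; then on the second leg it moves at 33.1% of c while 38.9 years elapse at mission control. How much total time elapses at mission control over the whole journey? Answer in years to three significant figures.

Leg 1: γ = 1/√(1 − 0.7930²) = 1/√0.3712 = 1.641; Δt_1 = 1.641 × 14.7 = 24.13 years.
Leg 2: 38.9 years is already measured at mission control.
Total: 24.13 + 38.90 years.

Δt = 63.0 years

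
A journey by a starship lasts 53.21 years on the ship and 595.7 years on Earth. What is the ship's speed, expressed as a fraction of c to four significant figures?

β = 0.9960

The proper time is measured on the ship (both events occur at the ship's location); Δt is measured on Earth. γ = Δt/τ = 595.7/53.21 = 11.20.
β = √(1 − 1/γ²) = √(1 − 0.007979) = √0.9920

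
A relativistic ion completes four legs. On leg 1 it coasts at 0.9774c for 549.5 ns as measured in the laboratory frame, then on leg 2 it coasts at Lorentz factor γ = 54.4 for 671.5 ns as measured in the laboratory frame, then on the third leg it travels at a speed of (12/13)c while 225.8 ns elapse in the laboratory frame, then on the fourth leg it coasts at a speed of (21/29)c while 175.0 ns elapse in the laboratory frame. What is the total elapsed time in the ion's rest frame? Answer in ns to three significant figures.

Leg 1: γ = 1/√(1 − 0.9774²) = 1/√0.04469 = 4.730; τ_1 = 549.5/4.730 = 116.2 ns.
Leg 2: γ = 54.4; τ_2 = 671.5/54.40 = 12.34 ns.
Leg 3: γ = 1/√(1 − (12/13)²) = 13/5 = 2.600; τ_3 = 225.8/2.600 = 86.85 ns.
Leg 4: γ = 1/√(1 − (21/29)²) = 29/20 = 1.450; τ_4 = 175.0/1.450 = 120.7 ns.
Total: 116.2 + 12.34 + 86.85 + 120.7 ns.

τ = 336 ns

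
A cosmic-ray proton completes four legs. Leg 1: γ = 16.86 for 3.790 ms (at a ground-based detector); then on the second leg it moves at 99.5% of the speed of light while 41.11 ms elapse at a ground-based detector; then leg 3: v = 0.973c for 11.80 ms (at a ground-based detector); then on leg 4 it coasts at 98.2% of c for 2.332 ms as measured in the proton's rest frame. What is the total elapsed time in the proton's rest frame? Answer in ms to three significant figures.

Leg 1: γ = 16.86; τ_1 = 3.790/16.86 = 0.2248 ms.
Leg 2: β = 0.995; γ = 1/√(1 − 0.995²) = 1/√0.009975 = 10.01; τ_2 = 41.11/10.01 = 4.106 ms.
Leg 3: γ = 1/√(1 − 0.973²) = 1/√0.05327 = 4.333; τ_3 = 11.80/4.333 = 2.724 ms.
Leg 4: 2.332 ms is already measured in the proton's rest frame.
Total: 0.2248 + 4.106 + 2.724 + 2.332 ms.

τ = 9.39 ms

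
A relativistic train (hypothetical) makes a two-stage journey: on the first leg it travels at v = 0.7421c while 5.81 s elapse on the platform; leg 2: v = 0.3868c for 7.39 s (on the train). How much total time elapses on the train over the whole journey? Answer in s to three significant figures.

Leg 1: γ = 1/√(1 − 0.7421²) = 1/√0.4493 = 1.492; τ_1 = 5.81/1.492 = 3.894 s.
Leg 2: 7.39 s is already measured on the train.
Total: 3.894 + 7.390 s.

τ = 11.3 s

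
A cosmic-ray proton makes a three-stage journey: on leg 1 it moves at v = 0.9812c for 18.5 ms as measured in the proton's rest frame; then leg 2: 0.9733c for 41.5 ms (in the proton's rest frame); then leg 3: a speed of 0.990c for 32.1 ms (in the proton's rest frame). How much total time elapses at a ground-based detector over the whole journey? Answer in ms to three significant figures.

Δt = 504 ms

Leg 1: γ = 1/√(1 − 0.9812²) = 1/√0.03725 = 5.182; Δt_1 = 5.182 × 18.5 = 95.86 ms.
Leg 2: γ = 1/√(1 − 0.9733²) = 1/√0.05269 = 4.357; Δt_2 = 4.357 × 41.5 = 180.8 ms.
Leg 3: γ = 1/√(1 − 0.990²) = 1/√0.01990 = 7.089; Δt_3 = 7.089 × 32.1 = 227.6 ms.
Total: 95.86 + 180.8 + 227.6 ms.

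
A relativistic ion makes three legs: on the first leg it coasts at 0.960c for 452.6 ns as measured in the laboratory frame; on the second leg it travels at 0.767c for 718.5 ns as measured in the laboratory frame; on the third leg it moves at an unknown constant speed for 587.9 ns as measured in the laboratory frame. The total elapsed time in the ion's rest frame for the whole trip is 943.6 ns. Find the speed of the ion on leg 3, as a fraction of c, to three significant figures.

β = 0.796

Leg 1: γ = 1/√(1 − 0.960²) = 25/7 ≈ 3.571; τ_1 = 452.6/3.571 = 126.7 ns.
Leg 2: γ = 1/√(1 − 0.767²) = 1/√0.4117 = 1.558; τ_2 = 718.5/1.558 = 461.0 ns.
Leg 3: speed unknown; τ_3 = 587.9/γ_3.
Total proper time: 126.7 + 461.0 + τ_3 = 943.6, so τ_3 = 943.6 − 587.8 = 355.8 ns.
γ_3 = 587.9/355.8 = 1.652; β = √(1 − 1/γ²) = √0.6336.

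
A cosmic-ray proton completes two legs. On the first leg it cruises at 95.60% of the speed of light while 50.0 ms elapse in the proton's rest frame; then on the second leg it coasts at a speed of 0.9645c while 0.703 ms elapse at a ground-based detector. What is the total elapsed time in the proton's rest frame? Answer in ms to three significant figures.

τ = 50.2 ms

Leg 1: 50.0 ms is already measured in the proton's rest frame.
Leg 2: γ = 1/√(1 − 0.9645²) = 1/√0.06974 = 3.787; τ_2 = 0.703/3.787 = 0.1857 ms.
Total: 50.00 + 0.1857 ms.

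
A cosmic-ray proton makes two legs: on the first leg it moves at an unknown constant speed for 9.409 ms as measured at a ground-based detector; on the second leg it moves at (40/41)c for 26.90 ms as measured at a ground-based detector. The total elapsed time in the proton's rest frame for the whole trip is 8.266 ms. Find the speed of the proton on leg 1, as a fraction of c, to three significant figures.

Leg 1: speed unknown; τ_1 = 9.409/γ_1.
Leg 2: γ = 1/√(1 − (40/41)²) = 41/9 ≈ 4.556; τ_2 = 26.90/4.556 = 5.905 ms.
Total proper time: τ_1 + 5.905 = 8.266, so τ_1 = 8.266 − 5.905 = 2.361 ms.
γ_1 = 9.409/2.361 = 3.985; β = √(1 − 1/γ²) = √0.9370.

β = 0.968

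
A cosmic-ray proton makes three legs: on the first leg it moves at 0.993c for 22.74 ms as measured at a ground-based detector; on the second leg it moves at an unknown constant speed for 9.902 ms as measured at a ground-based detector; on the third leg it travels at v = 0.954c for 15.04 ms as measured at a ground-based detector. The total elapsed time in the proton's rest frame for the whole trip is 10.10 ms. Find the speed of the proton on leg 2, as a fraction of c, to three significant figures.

Leg 1: γ = 1/√(1 − 0.993²) = 1/√0.01395 = 8.466; τ_1 = 22.74/8.466 = 2.686 ms.
Leg 2: speed unknown; τ_2 = 9.902/γ_2.
Leg 3: γ = 1/√(1 − 0.954²) = 1/√0.08988 = 3.335; τ_3 = 15.04/3.335 = 4.509 ms.
Total proper time: 2.686 + τ_2 + 4.509 = 10.10, so τ_2 = 10.10 − 7.195 = 2.905 ms.
γ_2 = 9.902/2.905 = 3.409; β = √(1 − 1/γ²) = √0.9139.

β = 0.956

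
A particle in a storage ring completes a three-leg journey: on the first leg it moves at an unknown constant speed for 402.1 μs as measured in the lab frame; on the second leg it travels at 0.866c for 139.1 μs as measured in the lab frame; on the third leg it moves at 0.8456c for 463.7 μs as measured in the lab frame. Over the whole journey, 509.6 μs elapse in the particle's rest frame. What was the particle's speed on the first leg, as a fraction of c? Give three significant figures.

β = 0.878

Leg 1: speed unknown; τ_1 = 402.1/γ_1.
Leg 2: γ = 1/√(1 − 0.866²) = 1/√0.2500 = 2.000; τ_2 = 139.1/2.000 = 69.56 μs.
Leg 3: γ = 1/√(1 − 0.8456²) = 1/√0.2850 = 1.873; τ_3 = 463.7/1.873 = 247.5 μs.
Total proper time: τ_1 + 69.56 + 247.5 = 509.6, so τ_1 = 509.6 − 317.1 = 192.5 μs.
γ_1 = 402.1/192.5 = 2.089; β = √(1 − 1/γ²) = √0.7708.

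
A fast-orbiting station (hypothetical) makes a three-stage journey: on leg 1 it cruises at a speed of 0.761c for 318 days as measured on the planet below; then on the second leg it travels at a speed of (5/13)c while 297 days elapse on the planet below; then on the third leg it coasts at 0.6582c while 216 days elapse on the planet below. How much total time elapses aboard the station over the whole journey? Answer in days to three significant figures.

Leg 1: γ = 1/√(1 − 0.761²) = 1/√0.4209 = 1.541; τ_1 = 318/1.541 = 206.3 days.
Leg 2: γ = 1/√(1 − (5/13)²) = 13/12 ≈ 1.083; τ_2 = 297/1.083 = 274.2 days.
Leg 3: γ = 1/√(1 − 0.6582²) = 1/√0.5668 = 1.328; τ_3 = 216/1.328 = 162.6 days.
Total: 206.3 + 274.2 + 162.6 days.

τ = 643 days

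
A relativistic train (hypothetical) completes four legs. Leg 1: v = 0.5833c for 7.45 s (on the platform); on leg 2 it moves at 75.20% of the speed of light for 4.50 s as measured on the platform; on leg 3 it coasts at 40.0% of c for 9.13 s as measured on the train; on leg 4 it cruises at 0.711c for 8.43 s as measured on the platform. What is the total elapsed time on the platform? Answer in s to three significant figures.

Leg 1: 7.45 s is already measured on the platform.
Leg 2: 4.50 s is already measured on the platform.
Leg 3: β = 0.400; γ = 1/√(1 − 0.400²) = 1/√0.8400 = 1.091; Δt_3 = 1.091 × 9.13 = 9.962 s.
Leg 4: 8.43 s is already measured on the platform.
Total: 7.450 + 4.500 + 9.962 + 8.430 s.

Δt = 30.3 s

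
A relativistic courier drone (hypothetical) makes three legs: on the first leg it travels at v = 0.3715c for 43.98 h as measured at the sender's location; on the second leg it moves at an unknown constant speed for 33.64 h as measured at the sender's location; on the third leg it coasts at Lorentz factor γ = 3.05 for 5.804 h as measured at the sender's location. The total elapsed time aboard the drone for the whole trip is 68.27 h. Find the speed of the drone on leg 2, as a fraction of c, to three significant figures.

β = 0.651

Leg 1: γ = 1/√(1 − 0.3715²) = 1/√0.8620 = 1.077; τ_1 = 43.98/1.077 = 40.83 h.
Leg 2: speed unknown; τ_2 = 33.64/γ_2.
Leg 3: γ = 3.05; τ_3 = 5.804/3.050 = 1.903 h.
Total proper time: 40.83 + τ_2 + 1.903 = 68.27, so τ_2 = 68.27 − 42.74 = 25.53 h.
γ_2 = 33.64/25.53 = 1.317; β = √(1 − 1/γ²) = √0.4238.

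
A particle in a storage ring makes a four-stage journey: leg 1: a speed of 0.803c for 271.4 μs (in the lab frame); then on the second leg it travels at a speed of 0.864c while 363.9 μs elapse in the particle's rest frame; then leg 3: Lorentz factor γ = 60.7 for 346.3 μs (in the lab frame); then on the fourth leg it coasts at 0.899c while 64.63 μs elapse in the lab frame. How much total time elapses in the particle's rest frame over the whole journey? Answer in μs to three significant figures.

Leg 1: γ = 1/√(1 − 0.803²) = 1/√0.3552 = 1.678; τ_1 = 271.4/1.678 = 161.7 μs.
Leg 2: 363.9 μs is already measured in the particle's rest frame.
Leg 3: γ = 60.7; τ_3 = 346.3/60.70 = 5.705 μs.
Leg 4: γ = 1/√(1 − 0.899²) = 1/√0.1918 = 2.283; τ_4 = 64.63/2.283 = 28.30 μs.
Total: 161.7 + 363.9 + 5.705 + 28.30 μs.

τ = 560 μs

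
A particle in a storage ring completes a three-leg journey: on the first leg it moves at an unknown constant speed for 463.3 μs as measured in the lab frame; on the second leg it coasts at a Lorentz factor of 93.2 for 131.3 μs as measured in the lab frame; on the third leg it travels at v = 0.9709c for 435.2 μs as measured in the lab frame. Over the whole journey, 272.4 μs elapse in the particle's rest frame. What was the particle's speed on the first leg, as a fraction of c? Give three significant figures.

β = 0.933

Leg 1: speed unknown; τ_1 = 463.3/γ_1.
Leg 2: γ = 93.2; τ_2 = 131.3/93.20 = 1.409 μs.
Leg 3: γ = 1/√(1 − 0.9709²) = 1/√0.05735 = 4.176; τ_3 = 435.2/4.176 = 104.2 μs.
Total proper time: τ_1 + 1.409 + 104.2 = 272.4, so τ_1 = 272.4 − 105.6 = 166.8 μs.
γ_1 = 463.3/166.8 = 2.778; β = √(1 − 1/γ²) = √0.8704.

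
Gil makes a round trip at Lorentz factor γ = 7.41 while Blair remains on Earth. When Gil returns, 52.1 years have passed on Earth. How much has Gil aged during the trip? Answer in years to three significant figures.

τ = 7.03 years

γ = 7.41
Gil's clock measures proper time along the trip: τ = Δt/γ = 52.1/7.410 years.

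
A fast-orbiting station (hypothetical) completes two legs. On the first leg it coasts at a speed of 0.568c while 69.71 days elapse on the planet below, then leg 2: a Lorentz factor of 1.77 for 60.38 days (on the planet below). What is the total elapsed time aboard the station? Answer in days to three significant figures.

τ = 91.5 days

Leg 1: γ = 1/√(1 − 0.568²) = 1/√0.6774 = 1.215; τ_1 = 69.71/1.215 = 57.37 days.
Leg 2: γ = 1.77; τ_2 = 60.38/1.770 = 34.11 days.
Total: 57.37 + 34.11 days.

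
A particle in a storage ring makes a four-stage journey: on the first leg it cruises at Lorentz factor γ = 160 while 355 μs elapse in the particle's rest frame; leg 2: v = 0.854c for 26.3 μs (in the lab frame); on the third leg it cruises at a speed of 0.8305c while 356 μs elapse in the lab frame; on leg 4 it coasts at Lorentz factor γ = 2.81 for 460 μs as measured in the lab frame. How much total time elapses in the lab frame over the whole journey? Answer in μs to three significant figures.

Δt = 5.76×10⁴ μs

Leg 1: γ = 160; Δt_1 = 160.0 × 355 = 5.680×10⁴ μs.
Leg 2: 26.3 μs is already measured in the lab frame.
Leg 3: 356 μs is already measured in the lab frame.
Leg 4: 460 μs is already measured in the lab frame.
Total: 5.680×10⁴ + 26.30 + 356.0 + 460.0 μs.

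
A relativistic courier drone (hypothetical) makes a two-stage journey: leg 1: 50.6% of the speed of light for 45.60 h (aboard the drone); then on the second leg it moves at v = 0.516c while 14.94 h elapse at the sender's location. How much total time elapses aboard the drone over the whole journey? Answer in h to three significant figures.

Leg 1: 45.60 h is already measured aboard the drone.
Leg 2: γ = 1/√(1 − 0.516²) = 1/√0.7337 = 1.167; τ_2 = 14.94/1.167 = 12.80 h.
Total: 45.60 + 12.80 h.

τ = 58.4 h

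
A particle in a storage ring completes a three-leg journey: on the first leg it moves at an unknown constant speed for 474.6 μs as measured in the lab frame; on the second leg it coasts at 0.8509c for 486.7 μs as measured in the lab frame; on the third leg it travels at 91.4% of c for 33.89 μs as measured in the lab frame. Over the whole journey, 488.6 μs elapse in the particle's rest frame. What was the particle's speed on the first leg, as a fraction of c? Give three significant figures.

Leg 1: speed unknown; τ_1 = 474.6/γ_1.
Leg 2: γ = 1/√(1 − 0.8509²) = 1/√0.2760 = 1.904; τ_2 = 486.7/1.904 = 255.7 μs.
Leg 3: β = 0.914; γ = 1/√(1 − 0.914²) = 1/√0.1646 = 2.465; τ_3 = 33.89/2.465 = 13.75 μs.
Total proper time: τ_1 + 255.7 + 13.75 = 488.6, so τ_1 = 488.6 − 269.4 = 219.2 μs.
γ_1 = 474.6/219.2 = 2.165; β = √(1 − 1/γ²) = √0.7867.

β = 0.887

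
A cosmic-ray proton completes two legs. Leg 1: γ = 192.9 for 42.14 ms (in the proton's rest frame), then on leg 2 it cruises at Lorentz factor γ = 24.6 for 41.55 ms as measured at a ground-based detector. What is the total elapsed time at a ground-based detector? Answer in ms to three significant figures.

Leg 1: γ = 192.9; Δt_1 = 192.9 × 42.14 = 8129 ms.
Leg 2: 41.55 ms is already measured at a ground-based detector.
Total: 8129 + 41.55 ms.

Δt = 8170 ms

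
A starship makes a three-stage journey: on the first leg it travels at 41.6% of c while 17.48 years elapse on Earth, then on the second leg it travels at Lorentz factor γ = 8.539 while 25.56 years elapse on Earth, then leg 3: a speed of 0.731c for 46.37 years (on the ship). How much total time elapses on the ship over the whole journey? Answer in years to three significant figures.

Leg 1: β = 0.416; γ = 1/√(1 − 0.416²) = 1/√0.8269 = 1.100; τ_1 = 17.48/1.100 = 15.90 years.
Leg 2: γ = 8.539; τ_2 = 25.56/8.539 = 2.993 years.
Leg 3: 46.37 years is already measured on the ship.
Total: 15.90 + 2.993 + 46.37 years.

τ = 65.3 years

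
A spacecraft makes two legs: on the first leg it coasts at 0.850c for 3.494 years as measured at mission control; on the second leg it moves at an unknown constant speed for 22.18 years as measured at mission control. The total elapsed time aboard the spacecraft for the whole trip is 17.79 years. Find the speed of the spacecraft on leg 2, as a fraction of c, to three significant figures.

β = 0.695

Leg 1: γ = 1/√(1 − 0.850²) = 1/√0.2775 = 1.898; τ_1 = 3.494/1.898 = 1.841 years.
Leg 2: speed unknown; τ_2 = 22.18/γ_2.
Total proper time: 1.841 + τ_2 = 17.79, so τ_2 = 17.79 − 1.841 = 15.95 years.
γ_2 = 22.18/15.95 = 1.391; β = √(1 − 1/γ²) = √0.4829.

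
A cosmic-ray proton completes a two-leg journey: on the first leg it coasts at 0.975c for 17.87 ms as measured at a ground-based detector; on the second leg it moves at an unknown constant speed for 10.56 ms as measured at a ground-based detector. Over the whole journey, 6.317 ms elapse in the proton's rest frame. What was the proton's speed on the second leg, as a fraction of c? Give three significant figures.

Leg 1: γ = 1/√(1 − 0.975²) = 1/√0.04938 = 4.500; τ_1 = 17.87/4.500 = 3.971 ms.
Leg 2: speed unknown; τ_2 = 10.56/γ_2.
Total proper time: 3.971 + τ_2 = 6.317, so τ_2 = 6.317 − 3.971 = 2.346 ms.
γ_2 = 10.56/2.346 = 4.501; β = √(1 − 1/γ²) = √0.9506.

β = 0.975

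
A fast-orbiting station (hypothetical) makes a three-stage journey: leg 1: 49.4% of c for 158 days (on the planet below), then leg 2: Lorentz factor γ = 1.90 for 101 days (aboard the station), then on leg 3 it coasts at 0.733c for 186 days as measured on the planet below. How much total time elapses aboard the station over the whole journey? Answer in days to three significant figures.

τ = 365 days

Leg 1: β = 0.494; γ = 1/√(1 − 0.494²) = 1/√0.7560 = 1.150; τ_1 = 158/1.150 = 137.4 days.
Leg 2: 101 days is already measured aboard the station.
Leg 3: γ = 1/√(1 − 0.733²) = 1/√0.4627 = 1.470; τ_3 = 186/1.470 = 126.5 days.
Total: 137.4 + 101.0 + 126.5 days.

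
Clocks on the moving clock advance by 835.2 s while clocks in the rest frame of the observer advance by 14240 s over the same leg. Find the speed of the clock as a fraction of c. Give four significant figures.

The proper time is measured on the moving clock (both events occur at the clock's location); Δt is measured in the rest frame of the observer. γ = Δt/τ = 14240/835.2 = 17.05.
β = √(1 − 1/γ²) = √(1 − 0.003440) = √0.9966

β = 0.9983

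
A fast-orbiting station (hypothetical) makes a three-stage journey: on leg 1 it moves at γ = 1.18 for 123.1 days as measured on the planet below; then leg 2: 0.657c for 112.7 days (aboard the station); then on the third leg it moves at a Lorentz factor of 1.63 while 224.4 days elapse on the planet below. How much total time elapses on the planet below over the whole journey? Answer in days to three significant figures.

Δt = 497 days

Leg 1: 123.1 days is already measured on the planet below.
Leg 2: γ = 1/√(1 − 0.657²) = 1/√0.5684 = 1.326; Δt_2 = 1.326 × 112.7 = 149.5 days.
Leg 3: 224.4 days is already measured on the planet below.
Total: 123.1 + 149.5 + 224.4 days.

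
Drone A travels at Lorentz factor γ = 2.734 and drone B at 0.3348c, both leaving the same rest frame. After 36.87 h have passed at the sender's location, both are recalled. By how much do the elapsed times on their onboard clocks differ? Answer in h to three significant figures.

A: γ = 2.734; τ_A = 36.87/2.734 = 13.49 h.
B: γ = 1/√(1 − 0.3348²) = 1/√0.8879 = 1.061; τ_B = 36.87/1.061 = 34.74 h.

|τ_A − τ_B| = 21.3 h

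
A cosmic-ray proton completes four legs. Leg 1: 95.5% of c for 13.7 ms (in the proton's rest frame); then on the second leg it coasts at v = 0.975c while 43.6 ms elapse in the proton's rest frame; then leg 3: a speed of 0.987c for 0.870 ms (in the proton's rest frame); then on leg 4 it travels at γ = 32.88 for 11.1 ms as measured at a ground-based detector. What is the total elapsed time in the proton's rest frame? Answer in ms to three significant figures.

τ = 58.5 ms

Leg 1: 13.7 ms is already measured in the proton's rest frame.
Leg 2: 43.6 ms is already measured in the proton's rest frame.
Leg 3: 0.870 ms is already measured in the proton's rest frame.
Leg 4: γ = 32.88; τ_4 = 11.1/32.88 = 0.3376 ms.
Total: 13.70 + 43.60 + 0.8700 + 0.3376 ms.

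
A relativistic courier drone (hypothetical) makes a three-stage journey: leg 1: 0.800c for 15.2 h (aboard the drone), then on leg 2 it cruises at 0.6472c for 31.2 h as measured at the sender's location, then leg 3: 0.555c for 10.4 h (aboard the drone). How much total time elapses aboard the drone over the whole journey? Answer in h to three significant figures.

τ = 49.4 h

Leg 1: 15.2 h is already measured aboard the drone.
Leg 2: γ = 1/√(1 − 0.6472²) = 1/√0.5811 = 1.312; τ_2 = 31.2/1.312 = 23.78 h.
Leg 3: 10.4 h is already measured aboard the drone.
Total: 15.20 + 23.78 + 10.40 h.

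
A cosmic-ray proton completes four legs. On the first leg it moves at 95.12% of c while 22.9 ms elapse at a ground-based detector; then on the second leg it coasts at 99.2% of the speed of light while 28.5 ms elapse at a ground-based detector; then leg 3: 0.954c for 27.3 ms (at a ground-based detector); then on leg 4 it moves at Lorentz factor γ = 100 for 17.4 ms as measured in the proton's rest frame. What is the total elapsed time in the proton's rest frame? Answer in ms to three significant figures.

τ = 36.2 ms

Leg 1: β = 0.9512; γ = 1/√(1 − 0.9512²) = 1/√0.09522 = 3.241; τ_1 = 22.9/3.241 = 7.066 ms.
Leg 2: β = 0.992; γ = 1/√(1 − 0.992²) = 1/√0.01594 = 7.922; τ_2 = 28.5/7.922 = 3.598 ms.
Leg 3: γ = 1/√(1 − 0.954²) = 1/√0.08988 = 3.335; τ_3 = 27.3/3.335 = 8.185 ms.
Leg 4: 17.4 ms is already measured in the proton's rest frame.
Total: 7.066 + 3.598 + 8.185 + 17.40 ms.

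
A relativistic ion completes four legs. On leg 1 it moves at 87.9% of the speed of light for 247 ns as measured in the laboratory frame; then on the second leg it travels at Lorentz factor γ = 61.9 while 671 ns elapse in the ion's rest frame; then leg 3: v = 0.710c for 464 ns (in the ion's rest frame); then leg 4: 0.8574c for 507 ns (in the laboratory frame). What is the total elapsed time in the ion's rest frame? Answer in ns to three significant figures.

Leg 1: β = 0.879; γ = 1/√(1 − 0.879²) = 1/√0.2274 = 2.097; τ_1 = 247/2.097 = 117.8 ns.
Leg 2: 671 ns is already measured in the ion's rest frame.
Leg 3: 464 ns is already measured in the ion's rest frame.
Leg 4: γ = 1/√(1 − 0.8574²) = 1/√0.2649 = 1.943; τ_4 = 507/1.943 = 260.9 ns.
Total: 117.8 + 671.0 + 464.0 + 260.9 ns.

τ = 1510 ns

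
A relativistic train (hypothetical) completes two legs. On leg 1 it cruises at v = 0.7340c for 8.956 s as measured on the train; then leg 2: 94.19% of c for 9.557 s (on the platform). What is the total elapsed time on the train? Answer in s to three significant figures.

τ = 12.2 s

Leg 1: 8.956 s is already measured on the train.
Leg 2: β = 0.9419; γ = 1/√(1 − 0.9419²) = 1/√0.1128 = 2.977; τ_2 = 9.557/2.977 = 3.210 s.
Total: 8.956 + 3.210 s.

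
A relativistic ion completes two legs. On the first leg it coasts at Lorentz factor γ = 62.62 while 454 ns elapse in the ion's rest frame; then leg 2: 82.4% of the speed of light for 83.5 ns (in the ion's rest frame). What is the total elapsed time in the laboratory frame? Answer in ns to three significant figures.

Leg 1: γ = 62.62; Δt_1 = 62.62 × 454 = 2.843×10⁴ ns.
Leg 2: β = 0.824; γ = 1/√(1 − 0.824²) = 1/√0.3210 = 1.765; Δt_2 = 1.765 × 83.5 = 147.4 ns.
Total: 2.843×10⁴ + 147.4 ns.

Δt = 2.86×10⁴ ns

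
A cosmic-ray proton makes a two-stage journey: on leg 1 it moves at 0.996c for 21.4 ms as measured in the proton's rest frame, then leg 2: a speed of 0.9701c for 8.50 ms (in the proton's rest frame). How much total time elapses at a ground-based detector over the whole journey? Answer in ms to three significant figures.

Leg 1: γ = 1/√(1 − 0.996²) = 1/√0.007984 = 11.19; Δt_1 = 11.19 × 21.4 = 239.5 ms.
Leg 2: γ = 1/√(1 − 0.9701²) = 1/√0.05891 = 4.120; Δt_2 = 4.120 × 8.50 = 35.02 ms.
Total: 239.5 + 35.02 ms.

Δt = 275 ms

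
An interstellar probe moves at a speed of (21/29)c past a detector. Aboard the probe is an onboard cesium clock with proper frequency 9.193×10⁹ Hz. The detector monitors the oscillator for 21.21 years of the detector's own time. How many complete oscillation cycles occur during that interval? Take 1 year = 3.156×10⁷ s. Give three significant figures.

N = 4.24×10¹⁸

γ = 1/√(1 − (21/29)²) = 29/20 = 1.450
During 21.21 years of lab time, the oscillator's proper time advances by τ = Δt/γ = 21.21/1.450 = 14.63 years = 4.616×10⁸ s.
N = f × τ = 9.193×10⁹ × 4.616×10⁸ = 4.244×10¹⁸.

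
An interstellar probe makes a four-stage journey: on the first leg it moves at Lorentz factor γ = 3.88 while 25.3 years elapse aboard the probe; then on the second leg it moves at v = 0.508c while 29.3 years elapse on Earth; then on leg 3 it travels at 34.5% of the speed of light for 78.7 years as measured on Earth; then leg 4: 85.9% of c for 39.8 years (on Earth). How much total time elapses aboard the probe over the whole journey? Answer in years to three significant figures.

τ = 145 years

Leg 1: 25.3 years is already measured aboard the probe.
Leg 2: γ = 1/√(1 − 0.508²) = 1/√0.7419 = 1.161; τ_2 = 29.3/1.161 = 25.24 years.
Leg 3: β = 0.345; γ = 1/√(1 − 0.345²) = 1/√0.8810 = 1.065; τ_3 = 78.7/1.065 = 73.87 years.
Leg 4: β = 0.859; γ = 1/√(1 − 0.859²) = 1/√0.2621 = 1.953; τ_4 = 39.8/1.953 = 20.38 years.
Total: 25.30 + 25.24 + 73.87 + 20.38 years.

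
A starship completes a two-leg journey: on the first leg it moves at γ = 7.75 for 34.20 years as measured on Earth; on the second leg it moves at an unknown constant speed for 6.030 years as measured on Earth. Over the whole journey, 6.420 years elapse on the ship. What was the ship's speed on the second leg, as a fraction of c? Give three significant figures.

β = 0.943

Leg 1: γ = 7.75; τ_1 = 34.20/7.750 = 4.413 years.
Leg 2: speed unknown; τ_2 = 6.030/γ_2.
Total proper time: 4.413 + τ_2 = 6.420, so τ_2 = 6.420 − 4.413 = 2.007 years.
γ_2 = 6.030/2.007 = 3.004; β = √(1 − 1/γ²) = √0.8892.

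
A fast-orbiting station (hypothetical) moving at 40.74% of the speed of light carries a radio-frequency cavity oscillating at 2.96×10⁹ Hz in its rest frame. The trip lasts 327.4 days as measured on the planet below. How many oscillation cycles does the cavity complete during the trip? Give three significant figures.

β = 0.4074; γ = 1/√(1 − 0.4074²) = 1/√0.8340 = 1.095
The oscillator's own cycle count is N = f × τ where τ is the proper time aboard the station. τ = Δt/γ = 327.4/1.095 = 299.0 days = 2.583×10⁷ s.
N = 2.96×10⁹ × 2.583×10⁷ = 7.647×10¹⁶.

N = 7.65×10¹⁶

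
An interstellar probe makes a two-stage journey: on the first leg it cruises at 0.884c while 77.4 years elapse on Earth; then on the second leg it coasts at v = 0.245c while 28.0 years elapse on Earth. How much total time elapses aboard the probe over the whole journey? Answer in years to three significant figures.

τ = 63.3 years

Leg 1: γ = 1/√(1 − 0.884²) = 1/√0.2185 = 2.139; τ_1 = 77.4/2.139 = 36.18 years.
Leg 2: γ = 1/√(1 − 0.245²) = 1/√0.9400 = 1.031; τ_2 = 28.0/1.031 = 27.15 years.
Total: 36.18 + 27.15 years.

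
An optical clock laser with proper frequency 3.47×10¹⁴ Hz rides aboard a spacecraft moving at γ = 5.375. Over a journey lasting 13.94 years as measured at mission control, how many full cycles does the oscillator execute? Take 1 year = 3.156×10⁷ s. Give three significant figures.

N = 2.84×10²²

γ = 5.375
The oscillator's own cycle count is N = f × τ where τ is the proper time aboard the spacecraft. τ = Δt/γ = 13.94/5.375 = 2.593 years = 8.185×10⁷ s.
N = 3.47×10¹⁴ × 8.185×10⁷ = 2.840×10²².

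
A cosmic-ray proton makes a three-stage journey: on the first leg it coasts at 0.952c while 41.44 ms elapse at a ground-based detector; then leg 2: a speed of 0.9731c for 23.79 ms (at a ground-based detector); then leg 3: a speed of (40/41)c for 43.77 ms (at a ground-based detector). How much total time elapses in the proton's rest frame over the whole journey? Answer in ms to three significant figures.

τ = 27.8 ms

Leg 1: γ = 1/√(1 − 0.952²) = 1/√0.09370 = 3.267; τ_1 = 41.44/3.267 = 12.68 ms.
Leg 2: γ = 1/√(1 − 0.9731²) = 1/√0.05308 = 4.341; τ_2 = 23.79/4.341 = 5.481 ms.
Leg 3: γ = 1/√(1 − (40/41)²) = 41/9 ≈ 4.556; τ_3 = 43.77/4.556 = 9.608 ms.
Total: 12.68 + 5.481 + 9.608 ms.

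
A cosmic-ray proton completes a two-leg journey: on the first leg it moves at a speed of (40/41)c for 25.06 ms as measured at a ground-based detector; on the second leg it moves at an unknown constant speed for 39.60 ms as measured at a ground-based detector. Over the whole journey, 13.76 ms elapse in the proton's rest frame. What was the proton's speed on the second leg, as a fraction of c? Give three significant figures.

Leg 1: γ = 1/√(1 − (40/41)²) = 41/9 ≈ 4.556; τ_1 = 25.06/4.556 = 5.501 ms.
Leg 2: speed unknown; τ_2 = 39.60/γ_2.
Total proper time: 5.501 + τ_2 = 13.76, so τ_2 = 13.76 − 5.501 = 8.259 ms.
γ_2 = 39.60/8.259 = 4.795; β = √(1 − 1/γ²) = √0.9565.

β = 0.978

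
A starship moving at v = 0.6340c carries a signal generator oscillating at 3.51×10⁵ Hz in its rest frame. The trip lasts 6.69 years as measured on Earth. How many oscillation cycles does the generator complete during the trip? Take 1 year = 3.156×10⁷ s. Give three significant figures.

N = 5.73×10¹³

γ = 1/√(1 − 0.6340²) = 1/√0.5980 = 1.293
The oscillator's own cycle count is N = f × τ where τ is the proper time on the ship. τ = Δt/γ = 6.69/1.293 = 5.174 years = 1.633×10⁸ s.
N = 3.51×10⁵ × 1.633×10⁸ = 5.731×10¹³.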